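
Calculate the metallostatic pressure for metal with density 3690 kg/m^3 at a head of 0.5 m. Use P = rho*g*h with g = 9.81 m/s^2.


Formula: P = rho * g * h
rho * g = 3690 * 9.81 = 36198.9 N/m^3
P = 36198.9 * 0.5 = 18099.4500 Pa


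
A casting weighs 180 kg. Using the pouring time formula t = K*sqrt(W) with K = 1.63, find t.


Formula: t = K * sqrt(W)
sqrt(W) = sqrt(180) = 13.41641
t = 1.63 * 13.41641 = 21.8687 s

Answer: 21.8687 s


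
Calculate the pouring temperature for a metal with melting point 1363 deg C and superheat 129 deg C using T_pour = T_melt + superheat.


Formula: T_pour = T_melt + Superheat
T_pour = 1363 + 129 = 1492 deg C

Answer: 1492 deg C


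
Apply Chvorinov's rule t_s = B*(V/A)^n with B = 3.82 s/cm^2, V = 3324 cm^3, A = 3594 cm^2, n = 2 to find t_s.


Formula: t_s = B * (V/A)^n  (Chvorinov's rule, n=2)
Modulus M = V/A = 3324/3594 = 0.924875 cm
M^2 = 0.924875^2 = 0.855394 cm^2
t_s = 3.82 * 0.855394 = 3.2676 s

Answer: 3.2676 s


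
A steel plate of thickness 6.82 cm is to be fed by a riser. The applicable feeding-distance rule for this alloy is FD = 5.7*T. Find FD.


Formula: FD = 5.7 * T  (riser feeding-distance rule)
FD = 5.7 * 6.82 cm = 38.8740 cm

Final answer: 38.8740 cm


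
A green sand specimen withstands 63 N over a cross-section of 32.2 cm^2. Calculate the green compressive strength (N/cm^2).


Formula: Compressive Strength = Force / Area
Strength = 63 N / 32.2 cm^2 = 1.9565 N/cm^2


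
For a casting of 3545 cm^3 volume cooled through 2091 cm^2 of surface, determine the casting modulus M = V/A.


Formula: Casting Modulus M = V / A
M = 3545 cm^3 / 2091 cm^2 = 1.6954 cm


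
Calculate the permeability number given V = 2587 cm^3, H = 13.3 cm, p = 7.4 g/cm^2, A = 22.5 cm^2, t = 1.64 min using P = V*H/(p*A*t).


Formula: Permeability Number P = (V * H) / (p * A * t)
Numerator: V * H = 2587 * 13.3 = 34407.1
Denominator: p * A * t = 7.4 * 22.5 * 1.64 = 273.06
P = 34407.1 / 273.06 = 126.0056


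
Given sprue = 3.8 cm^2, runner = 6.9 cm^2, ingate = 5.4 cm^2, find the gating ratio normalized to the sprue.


Sprue:Runner:Ingate = 1 : 6.9/3.8 : 5.4/3.8 = 1:1.82:1.42

1:1.82:1.42


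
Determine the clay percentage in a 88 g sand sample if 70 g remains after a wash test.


Formula: Clay% = (W_total - W_washed) / W_total * 100
Clay mass = 88 - 70 = 18 g
Clay% = 18 / 88 * 100 = 20.4545%


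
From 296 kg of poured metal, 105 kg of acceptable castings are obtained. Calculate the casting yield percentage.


Formula: Casting Yield = (W_good / W_total) * 100
Yield = (105 kg / 296 kg) * 100 = 35.4730%


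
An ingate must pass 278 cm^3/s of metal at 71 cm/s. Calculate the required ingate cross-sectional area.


Formula: A_ingate = Q / v  (continuity equation)
A = 278 cm^3/s / 71 cm/s = 3.9155 cm^2

3.9155 cm^2


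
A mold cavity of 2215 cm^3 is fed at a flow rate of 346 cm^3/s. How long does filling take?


Formula: t_fill = V_mold / Q_flow
t = 2215 cm^3 / 346 cm^3/s = 6.4017 s

6.4017 s


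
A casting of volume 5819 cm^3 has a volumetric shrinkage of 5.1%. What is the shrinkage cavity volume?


Formula: V_shrink = V_casting * shrinkage_pct / 100
V_shrink = 5819 cm^3 * 5.1 / 100 = 296.7690 cm^3

296.7690 cm^3


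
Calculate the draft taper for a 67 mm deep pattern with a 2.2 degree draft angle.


Formula: taper = depth * tan(draft_angle)
tan(2.2 deg) = 0.0384161
taper = 67 mm * 0.0384161 = 2.5739 mm


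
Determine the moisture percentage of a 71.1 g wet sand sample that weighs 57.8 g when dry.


Formula: MC = (W_wet - W_dry) / W_wet * 100
Water mass = 71.1 - 57.8 = 13.3 g
MC = 13.3 / 71.1 * 100 = 18.7060%


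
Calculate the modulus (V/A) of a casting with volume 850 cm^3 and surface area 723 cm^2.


Formula: Casting Modulus M = V / A
M = 850 cm^3 / 723 cm^2 = 1.1757 cm

1.1757 cm


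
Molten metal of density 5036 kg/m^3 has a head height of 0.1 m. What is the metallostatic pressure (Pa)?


Formula: P = rho * g * h
rho * g = 5036 * 9.81 = 49403.16 N/m^3
P = 49403.16 * 0.1 = 4940.3160 Pa

4940.3160 Pa


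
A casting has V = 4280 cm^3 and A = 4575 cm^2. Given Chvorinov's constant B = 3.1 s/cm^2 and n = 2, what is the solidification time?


Formula: t_s = B * (V/A)^n  (Chvorinov's rule, n=2)
Modulus M = V/A = 4280/4575 = 0.935519 cm
M^2 = 0.935519^2 = 0.875196 cm^2
t_s = 3.1 * 0.875196 = 2.7131 s


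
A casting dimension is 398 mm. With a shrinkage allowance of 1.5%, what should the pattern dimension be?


Formula: L_pattern = L_casting * (1 + shrinkage_rate/100)
Shrinkage factor = 1 + 1.5/100 = 1.015
L_pattern = 398 mm * 1.015 = 403.9700 mm


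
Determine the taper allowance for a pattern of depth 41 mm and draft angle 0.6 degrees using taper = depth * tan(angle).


Formula: taper = depth * tan(draft_angle)
tan(0.6 deg) = 0.0104724
taper = 41 mm * 0.0104724 = 0.4294 mm

Final answer: 0.4294 mm


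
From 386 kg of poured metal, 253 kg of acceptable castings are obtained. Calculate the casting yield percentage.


Formula: Casting Yield = (W_good / W_total) * 100
Yield = (253 kg / 386 kg) * 100 = 65.5440%

Final answer: 65.5440%


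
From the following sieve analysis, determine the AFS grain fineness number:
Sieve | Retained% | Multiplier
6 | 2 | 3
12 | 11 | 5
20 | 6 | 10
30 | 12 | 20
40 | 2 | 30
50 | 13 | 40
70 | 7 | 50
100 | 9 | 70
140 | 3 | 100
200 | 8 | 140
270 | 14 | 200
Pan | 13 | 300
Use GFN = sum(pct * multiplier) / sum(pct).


Formula: GFN = sum(pct * multiplier) / sum(pct)
sum(pct * multiplier) = 10041
sum(pct) = 100
GFN = 10041 / 100 = 100.41

Final answer: 100.41


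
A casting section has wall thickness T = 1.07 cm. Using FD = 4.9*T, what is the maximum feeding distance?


Formula: FD = 4.9 * T  (riser feeding-distance rule)
FD = 4.9 * 1.07 cm = 5.2430 cm

5.2430 cm


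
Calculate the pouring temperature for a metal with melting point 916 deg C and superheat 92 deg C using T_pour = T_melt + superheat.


Formula: T_pour = T_melt + Superheat
T_pour = 916 + 92 = 1008 deg C

Answer: 1008 deg C


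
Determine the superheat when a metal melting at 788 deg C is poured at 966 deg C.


Formula: Superheat = T_pour - T_melt
Superheat = 966 - 788 = 178 deg C


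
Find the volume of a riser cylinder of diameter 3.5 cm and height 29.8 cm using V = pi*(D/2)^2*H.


Formula: V = pi * (D/2)^2 * H  (cylinder volume)
Radius = D/2 = 3.5/2 = 1.75 cm
V = pi * 1.75^2 * 29.8 = 286.7096 cm^3

286.7096 cm^3


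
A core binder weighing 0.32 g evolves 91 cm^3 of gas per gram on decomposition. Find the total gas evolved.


Formula: V_gas = W_binder * gas_evolution_rate
V = 0.32 g * 91 cm^3/g = 29.1200 cm^3

29.1200 cm^3


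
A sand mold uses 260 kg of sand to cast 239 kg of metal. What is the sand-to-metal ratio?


Formula: Sand-to-Metal Ratio = W_sand / W_metal
Ratio = 260 kg / 239 kg = 1.0879

Final answer: 1.0879


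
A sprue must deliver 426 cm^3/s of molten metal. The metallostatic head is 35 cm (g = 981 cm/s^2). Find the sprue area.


Formula: v = sqrt(2*g*h), A = Q/v
Velocity: v = sqrt(2 * 981 * 35) = sqrt(68670) = 262.0496 cm/s
Sprue area: A = Q / v = 426 / 262.0496 = 1.6256 cm^2


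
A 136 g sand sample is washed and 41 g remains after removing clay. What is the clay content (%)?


Formula: Clay% = (W_total - W_washed) / W_total * 100
Clay mass = 136 - 41 = 95 g
Clay% = 95 / 136 * 100 = 69.8529%


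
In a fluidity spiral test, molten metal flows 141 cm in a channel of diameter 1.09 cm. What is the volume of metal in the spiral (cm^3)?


Formula: V = pi * (d/2)^2 * L  (cylinder volume)
Radius = 1.09/2 = 0.545 cm
V = pi * 0.545^2 * 141 = 131.5715 cm^3

Final answer: 131.5715 cm^3


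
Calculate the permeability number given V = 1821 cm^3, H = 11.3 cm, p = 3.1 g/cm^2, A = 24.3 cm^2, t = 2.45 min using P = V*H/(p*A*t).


Formula: Permeability Number P = (V * H) / (p * A * t)
Numerator: V * H = 1821 * 11.3 = 20577.3
Denominator: p * A * t = 3.1 * 24.3 * 2.45 = 184.5585
P = 20577.3 / 184.5585 = 111.4947

111.4947


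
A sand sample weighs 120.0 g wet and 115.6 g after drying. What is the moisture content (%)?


Formula: MC = (W_wet - W_dry) / W_wet * 100
Water mass = 120.0 - 115.6 = 4.4 g
MC = 4.4 / 120.0 * 100 = 3.6667%

3.6667%


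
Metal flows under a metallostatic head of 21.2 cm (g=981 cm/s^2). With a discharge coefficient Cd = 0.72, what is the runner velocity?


Formula: v = Cd * sqrt(2 * g * h)  (Torricelli with discharge coefficient)
2*g*h = 2 * 981 * 21.2 = 41594.4 cm^2/s^2
sqrt(41594.4) = 203.94705 cm/s
v = 0.72 * 203.94705 = 146.8419 cm/s

Answer: 146.8419 cm/s


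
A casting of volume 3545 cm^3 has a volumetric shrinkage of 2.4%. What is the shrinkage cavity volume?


Formula: V_shrink = V_casting * shrinkage_pct / 100
V_shrink = 3545 cm^3 * 2.4 / 100 = 85.0800 cm^3

Final answer: 85.0800 cm^3


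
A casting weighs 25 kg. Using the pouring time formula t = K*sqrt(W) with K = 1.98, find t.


Formula: t = K * sqrt(W)
sqrt(W) = sqrt(25) = 5.00000
t = 1.98 * 5.00000 = 9.9000 s


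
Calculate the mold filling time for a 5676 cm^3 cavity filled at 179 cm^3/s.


Formula: t_fill = V_mold / Q_flow
t = 5676 cm^3 / 179 cm^3/s = 31.7095 s

31.7095 s


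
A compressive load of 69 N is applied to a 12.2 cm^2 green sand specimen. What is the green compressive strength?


Formula: Compressive Strength = Force / Area
Strength = 69 N / 12.2 cm^2 = 5.6557 N/cm^2

Answer: 5.6557 N/cm^2


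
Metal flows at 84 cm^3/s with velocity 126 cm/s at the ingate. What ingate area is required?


Formula: A_ingate = Q / v  (continuity equation)
A = 84 cm^3/s / 126 cm/s = 0.6667 cm^2

Answer: 0.6667 cm^2


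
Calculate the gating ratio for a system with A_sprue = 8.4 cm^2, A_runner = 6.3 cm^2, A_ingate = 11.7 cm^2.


Sprue:Runner:Ingate = 1 : 6.3/8.4 : 11.7/8.4 = 1:0.75:1.39

Final answer: 1:0.75:1.39


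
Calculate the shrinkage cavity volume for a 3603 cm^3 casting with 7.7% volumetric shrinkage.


Formula: V_shrink = V_casting * shrinkage_pct / 100
V_shrink = 3603 cm^3 * 7.7 / 100 = 277.4310 cm^3

277.4310 cm^3


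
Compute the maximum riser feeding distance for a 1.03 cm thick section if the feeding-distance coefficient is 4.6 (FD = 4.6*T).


Formula: FD = 4.6 * T  (riser feeding-distance rule)
FD = 4.6 * 1.03 cm = 4.7380 cm

Final answer: 4.7380 cm


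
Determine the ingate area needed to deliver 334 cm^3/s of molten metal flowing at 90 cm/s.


Formula: A_ingate = Q / v  (continuity equation)
A = 334 cm^3/s / 90 cm/s = 3.7111 cm^2

Answer: 3.7111 cm^2


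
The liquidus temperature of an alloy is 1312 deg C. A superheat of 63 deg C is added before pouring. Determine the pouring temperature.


Formula: T_pour = T_melt + Superheat
T_pour = 1312 + 63 = 1375 deg C

Answer: 1375 deg C


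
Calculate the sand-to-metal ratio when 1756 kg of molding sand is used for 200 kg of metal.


Formula: Sand-to-Metal Ratio = W_sand / W_metal
Ratio = 1756 kg / 200 kg = 8.7800


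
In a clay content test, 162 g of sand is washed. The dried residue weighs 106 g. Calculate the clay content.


Formula: Clay% = (W_total - W_washed) / W_total * 100
Clay mass = 162 - 106 = 56 g
Clay% = 56 / 162 * 100 = 34.5679%

Final answer: 34.5679%


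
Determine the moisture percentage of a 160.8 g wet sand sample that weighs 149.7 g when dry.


Formula: MC = (W_wet - W_dry) / W_wet * 100
Water mass = 160.8 - 149.7 = 11.1 g
MC = 11.1 / 160.8 * 100 = 6.9030%

Final answer: 6.9030%


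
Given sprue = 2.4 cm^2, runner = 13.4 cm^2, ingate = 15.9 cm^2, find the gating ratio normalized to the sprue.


Sprue:Runner:Ingate = 1 : 13.4/2.4 : 15.9/2.4 = 1:5.58:6.63

1:5.58:6.63


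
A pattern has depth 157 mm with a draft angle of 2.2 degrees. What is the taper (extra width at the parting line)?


Formula: taper = depth * tan(draft_angle)
tan(2.2 deg) = 0.0384161
taper = 157 mm * 0.0384161 = 6.0313 mm

6.0313 mm


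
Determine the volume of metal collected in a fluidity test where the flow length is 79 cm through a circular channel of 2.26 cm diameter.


Formula: V = pi * (d/2)^2 * L  (cylinder volume)
Radius = 2.26/2 = 1.13 cm
V = pi * 1.13^2 * 79 = 316.9085 cm^3

316.9085 cm^3


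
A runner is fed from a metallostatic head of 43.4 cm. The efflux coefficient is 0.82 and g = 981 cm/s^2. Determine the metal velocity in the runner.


Formula: v = Cd * sqrt(2 * g * h)  (Torricelli with discharge coefficient)
2*g*h = 2 * 981 * 43.4 = 85150.8 cm^2/s^2
sqrt(85150.8) = 291.80610 cm/s
v = 0.82 * 291.80610 = 239.2810 cm/s


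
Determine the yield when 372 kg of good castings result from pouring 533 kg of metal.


Formula: Casting Yield = (W_good / W_total) * 100
Yield = (372 kg / 533 kg) * 100 = 69.7936%

69.7936%


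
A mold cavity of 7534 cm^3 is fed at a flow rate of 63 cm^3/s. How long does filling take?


Formula: t_fill = V_mold / Q_flow
t = 7534 cm^3 / 63 cm^3/s = 119.5873 s


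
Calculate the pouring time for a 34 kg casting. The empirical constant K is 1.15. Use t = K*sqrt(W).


Formula: t = K * sqrt(W)
sqrt(W) = sqrt(34) = 5.83095
t = 1.15 * 5.83095 = 6.7056 s

Final answer: 6.7056 s


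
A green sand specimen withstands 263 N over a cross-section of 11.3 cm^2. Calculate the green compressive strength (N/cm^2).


Formula: Compressive Strength = Force / Area
Strength = 263 N / 11.3 cm^2 = 23.2743 N/cm^2


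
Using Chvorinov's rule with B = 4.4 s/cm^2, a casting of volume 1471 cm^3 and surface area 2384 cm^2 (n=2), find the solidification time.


Formula: t_s = B * (V/A)^n  (Chvorinov's rule, n=2)
Modulus M = V/A = 1471/2384 = 0.617030 cm
M^2 = 0.617030^2 = 0.380726 cm^2
t_s = 4.4 * 0.380726 = 1.6752 s

1.6752 s


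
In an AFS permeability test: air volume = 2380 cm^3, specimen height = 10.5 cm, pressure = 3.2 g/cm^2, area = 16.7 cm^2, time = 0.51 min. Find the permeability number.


Formula: Permeability Number P = (V * H) / (p * A * t)
Numerator: V * H = 2380 * 10.5 = 24990.0
Denominator: p * A * t = 3.2 * 16.7 * 0.51 = 27.2544
P = 24990.0 / 27.2544 = 916.9162


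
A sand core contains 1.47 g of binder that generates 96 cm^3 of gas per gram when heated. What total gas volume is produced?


Formula: V_gas = W_binder * gas_evolution_rate
V = 1.47 g * 96 cm^3/g = 141.1200 cm^3

Final answer: 141.1200 cm^3


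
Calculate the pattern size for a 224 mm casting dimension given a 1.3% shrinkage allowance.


Formula: L_pattern = L_casting * (1 + shrinkage_rate/100)
Shrinkage factor = 1 + 1.3/100 = 1.013
L_pattern = 224 mm * 1.013 = 226.9120 mm


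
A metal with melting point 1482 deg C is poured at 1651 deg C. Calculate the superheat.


Formula: Superheat = T_pour - T_melt
Superheat = 1651 - 1482 = 169 deg C

Final answer: 169 deg C


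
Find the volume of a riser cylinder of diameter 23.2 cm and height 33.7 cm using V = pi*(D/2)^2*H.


Formula: V = pi * (D/2)^2 * H  (cylinder volume)
Radius = D/2 = 23.2/2 = 11.6 cm
V = pi * 11.6^2 * 33.7 = 14246.0922 cm^3

14246.0922 cm^3


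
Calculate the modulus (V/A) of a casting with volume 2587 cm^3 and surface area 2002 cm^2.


Formula: Casting Modulus M = V / A
M = 2587 cm^3 / 2002 cm^2 = 1.2922 cm

1.2922 cm


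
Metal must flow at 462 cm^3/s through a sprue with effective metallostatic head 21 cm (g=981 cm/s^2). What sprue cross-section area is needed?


Formula: v = sqrt(2*g*h), A = Q/v
Velocity: v = sqrt(2 * 981 * 21) = sqrt(41202) = 202.9828 cm/s
Sprue area: A = Q / v = 462 / 202.9828 = 2.2761 cm^2


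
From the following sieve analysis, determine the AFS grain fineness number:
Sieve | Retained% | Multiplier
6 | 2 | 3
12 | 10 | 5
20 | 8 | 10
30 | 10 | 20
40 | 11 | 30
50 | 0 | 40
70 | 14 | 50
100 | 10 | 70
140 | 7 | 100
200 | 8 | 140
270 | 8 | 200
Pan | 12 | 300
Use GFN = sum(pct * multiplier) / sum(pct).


Formula: GFN = sum(pct * multiplier) / sum(pct)
sum(pct * multiplier) = 9086
sum(pct) = 100
GFN = 9086 / 100 = 90.86

90.86


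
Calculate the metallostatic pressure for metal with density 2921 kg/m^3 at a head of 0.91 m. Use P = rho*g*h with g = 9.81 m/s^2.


Formula: P = rho * g * h
rho * g = 2921 * 9.81 = 28655.01 N/m^3
P = 28655.01 * 0.91 = 26076.0591 Pa


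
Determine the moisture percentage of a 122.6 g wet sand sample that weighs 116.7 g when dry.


Formula: MC = (W_wet - W_dry) / W_wet * 100
Water mass = 122.6 - 116.7 = 5.9 g
MC = 5.9 / 122.6 * 100 = 4.8124%

4.8124%


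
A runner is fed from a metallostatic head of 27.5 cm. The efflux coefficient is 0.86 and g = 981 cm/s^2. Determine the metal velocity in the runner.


Formula: v = Cd * sqrt(2 * g * h)  (Torricelli with discharge coefficient)
2*g*h = 2 * 981 * 27.5 = 53955.0 cm^2/s^2
sqrt(53955.0) = 232.28216 cm/s
v = 0.86 * 232.28216 = 199.7627 cm/s


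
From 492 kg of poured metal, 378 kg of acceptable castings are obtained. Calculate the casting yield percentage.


Formula: Casting Yield = (W_good / W_total) * 100
Yield = (378 kg / 492 kg) * 100 = 76.8293%


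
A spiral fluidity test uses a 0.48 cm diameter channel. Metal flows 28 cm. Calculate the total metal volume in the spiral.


Formula: V = pi * (d/2)^2 * L  (cylinder volume)
Radius = 0.48/2 = 0.24 cm
V = pi * 0.24^2 * 28 = 5.0668 cm^3


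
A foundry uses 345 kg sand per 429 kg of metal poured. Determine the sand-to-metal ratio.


Formula: Sand-to-Metal Ratio = W_sand / W_metal
Ratio = 345 kg / 429 kg = 0.8042


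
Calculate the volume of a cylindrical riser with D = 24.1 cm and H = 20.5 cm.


Formula: V = pi * (D/2)^2 * H  (cylinder volume)
Radius = D/2 = 24.1/2 = 12.05 cm
V = pi * 12.05^2 * 20.5 = 9351.4257 cm^3

Answer: 9351.4257 cm^3


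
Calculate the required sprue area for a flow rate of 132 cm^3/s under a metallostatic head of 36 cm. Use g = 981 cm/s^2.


Formula: v = sqrt(2*g*h), A = Q/v
Velocity: v = sqrt(2 * 981 * 36) = sqrt(70632) = 265.7668 cm/s
Sprue area: A = Q / v = 132 / 265.7668 = 0.4967 cm^2

Final answer: 0.4967 cm^2


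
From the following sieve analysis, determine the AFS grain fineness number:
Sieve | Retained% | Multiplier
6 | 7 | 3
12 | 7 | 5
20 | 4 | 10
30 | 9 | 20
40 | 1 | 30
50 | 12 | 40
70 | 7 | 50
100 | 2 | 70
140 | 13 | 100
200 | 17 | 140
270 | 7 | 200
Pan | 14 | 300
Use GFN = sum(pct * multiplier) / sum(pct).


Formula: GFN = sum(pct * multiplier) / sum(pct)
sum(pct * multiplier) = 10556
sum(pct) = 100
GFN = 10556 / 100 = 105.56

Final answer: 105.56


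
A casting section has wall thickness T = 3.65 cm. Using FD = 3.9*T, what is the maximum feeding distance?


Formula: FD = 3.9 * T  (riser feeding-distance rule)
FD = 3.9 * 3.65 cm = 14.2350 cm

Final answer: 14.2350 cm


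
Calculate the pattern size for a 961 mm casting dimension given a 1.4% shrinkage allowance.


Formula: L_pattern = L_casting * (1 + shrinkage_rate/100)
Shrinkage factor = 1 + 1.4/100 = 1.014
L_pattern = 961 mm * 1.014 = 974.4540 mm

974.4540 mm


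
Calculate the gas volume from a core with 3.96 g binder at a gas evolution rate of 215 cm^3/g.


Formula: V_gas = W_binder * gas_evolution_rate
V = 3.96 g * 215 cm^3/g = 851.4000 cm^3


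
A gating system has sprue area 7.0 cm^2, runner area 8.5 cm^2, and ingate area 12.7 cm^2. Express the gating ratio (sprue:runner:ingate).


Sprue:Runner:Ingate = 1 : 8.5/7.0 : 12.7/7.0 = 1:1.21:1.81

1:1.21:1.81


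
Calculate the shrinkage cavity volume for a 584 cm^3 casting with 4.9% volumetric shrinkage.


Formula: V_shrink = V_casting * shrinkage_pct / 100
V_shrink = 584 cm^3 * 4.9 / 100 = 28.6160 cm^3


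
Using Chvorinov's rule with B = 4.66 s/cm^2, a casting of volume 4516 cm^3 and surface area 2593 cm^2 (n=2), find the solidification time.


Formula: t_s = B * (V/A)^n  (Chvorinov's rule, n=2)
Modulus M = V/A = 4516/2593 = 1.741612 cm
M^2 = 1.741612^2 = 3.033212 cm^2
t_s = 4.66 * 3.033212 = 14.1348 s

Answer: 14.1348 s


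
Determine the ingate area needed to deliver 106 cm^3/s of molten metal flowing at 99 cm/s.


Formula: A_ingate = Q / v  (continuity equation)
A = 106 cm^3/s / 99 cm/s = 1.0707 cm^2

1.0707 cm^2


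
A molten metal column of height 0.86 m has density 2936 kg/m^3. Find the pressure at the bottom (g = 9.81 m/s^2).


Formula: P = rho * g * h
rho * g = 2936 * 9.81 = 28802.16 N/m^3
P = 28802.16 * 0.86 = 24769.8576 Pa

24769.8576 Pa


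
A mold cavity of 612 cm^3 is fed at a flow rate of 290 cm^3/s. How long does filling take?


Formula: t_fill = V_mold / Q_flow
t = 612 cm^3 / 290 cm^3/s = 2.1103 s

Final answer: 2.1103 s


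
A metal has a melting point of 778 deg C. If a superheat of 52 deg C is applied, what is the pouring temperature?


Formula: T_pour = T_melt + Superheat
T_pour = 778 + 52 = 830 deg C

830 deg C


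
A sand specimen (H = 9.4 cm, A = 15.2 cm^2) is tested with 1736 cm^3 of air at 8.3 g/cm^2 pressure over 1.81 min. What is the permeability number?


Formula: Permeability Number P = (V * H) / (p * A * t)
Numerator: V * H = 1736 * 9.4 = 16318.4
Denominator: p * A * t = 8.3 * 15.2 * 1.81 = 228.3496
P = 16318.4 / 228.3496 = 71.4624

Answer: 71.4624


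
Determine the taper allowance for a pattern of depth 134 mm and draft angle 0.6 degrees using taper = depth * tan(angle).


Formula: taper = depth * tan(draft_angle)
tan(0.6 deg) = 0.0104724
taper = 134 mm * 0.0104724 = 1.4033 mm


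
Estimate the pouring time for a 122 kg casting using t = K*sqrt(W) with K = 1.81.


Formula: t = K * sqrt(W)
sqrt(W) = sqrt(122) = 11.04536
t = 1.81 * 11.04536 = 19.9921 s

19.9921 s


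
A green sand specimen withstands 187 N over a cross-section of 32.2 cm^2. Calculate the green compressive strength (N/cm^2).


Formula: Compressive Strength = Force / Area
Strength = 187 N / 32.2 cm^2 = 5.8075 N/cm^2


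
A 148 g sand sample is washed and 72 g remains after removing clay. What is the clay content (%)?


Formula: Clay% = (W_total - W_washed) / W_total * 100
Clay mass = 148 - 72 = 76 g
Clay% = 76 / 148 * 100 = 51.3514%

Final answer: 51.3514%


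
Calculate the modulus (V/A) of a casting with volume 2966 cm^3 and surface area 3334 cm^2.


Formula: Casting Modulus M = V / A
M = 2966 cm^3 / 3334 cm^2 = 0.8896 cm

0.8896 cm


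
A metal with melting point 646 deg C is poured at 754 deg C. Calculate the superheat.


Formula: Superheat = T_pour - T_melt
Superheat = 754 - 646 = 108 deg C

108 deg C


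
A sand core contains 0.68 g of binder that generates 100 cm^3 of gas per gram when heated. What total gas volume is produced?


Formula: V_gas = W_binder * gas_evolution_rate
V = 0.68 g * 100 cm^3/g = 68.0000 cm^3

68.0000 cm^3


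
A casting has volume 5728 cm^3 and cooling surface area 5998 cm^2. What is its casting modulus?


Formula: Casting Modulus M = V / A
M = 5728 cm^3 / 5998 cm^2 = 0.9550 cm

0.9550 cm


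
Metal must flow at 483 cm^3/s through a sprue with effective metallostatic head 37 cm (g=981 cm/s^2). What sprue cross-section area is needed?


Formula: v = sqrt(2*g*h), A = Q/v
Velocity: v = sqrt(2 * 981 * 37) = sqrt(72594) = 269.4327 cm/s
Sprue area: A = Q / v = 483 / 269.4327 = 1.7927 cm^2

1.7927 cm^2


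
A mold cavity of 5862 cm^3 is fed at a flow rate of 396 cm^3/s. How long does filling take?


Formula: t_fill = V_mold / Q_flow
t = 5862 cm^3 / 396 cm^3/s = 14.8030 s

Answer: 14.8030 s


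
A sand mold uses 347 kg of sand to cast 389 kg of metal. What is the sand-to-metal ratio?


Formula: Sand-to-Metal Ratio = W_sand / W_metal
Ratio = 347 kg / 389 kg = 0.8920

Answer: 0.8920


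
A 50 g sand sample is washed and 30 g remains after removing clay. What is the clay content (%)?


Formula: Clay% = (W_total - W_washed) / W_total * 100
Clay mass = 50 - 30 = 20 g
Clay% = 20 / 50 * 100 = 40.0000%


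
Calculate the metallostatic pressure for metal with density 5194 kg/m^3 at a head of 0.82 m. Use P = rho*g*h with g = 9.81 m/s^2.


Formula: P = rho * g * h
rho * g = 5194 * 9.81 = 50953.14 N/m^3
P = 50953.14 * 0.82 = 41781.5748 Pa

Answer: 41781.5748 Pa


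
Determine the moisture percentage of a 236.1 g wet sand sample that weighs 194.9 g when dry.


Formula: MC = (W_wet - W_dry) / W_wet * 100
Water mass = 236.1 - 194.9 = 41.2 g
MC = 41.2 / 236.1 * 100 = 17.4502%

17.4502%


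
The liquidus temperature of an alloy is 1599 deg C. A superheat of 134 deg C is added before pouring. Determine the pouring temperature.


Formula: T_pour = T_melt + Superheat
T_pour = 1599 + 134 = 1733 deg C

Answer: 1733 deg C


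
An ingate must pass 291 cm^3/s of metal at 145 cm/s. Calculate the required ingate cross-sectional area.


Formula: A_ingate = Q / v  (continuity equation)
A = 291 cm^3/s / 145 cm/s = 2.0069 cm^2

Answer: 2.0069 cm^2


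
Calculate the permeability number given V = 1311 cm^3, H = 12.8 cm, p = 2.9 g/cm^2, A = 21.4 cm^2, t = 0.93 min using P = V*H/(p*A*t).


Formula: Permeability Number P = (V * H) / (p * A * t)
Numerator: V * H = 1311 * 12.8 = 16780.8
Denominator: p * A * t = 2.9 * 21.4 * 0.93 = 57.7158
P = 16780.8 / 57.7158 = 290.7488


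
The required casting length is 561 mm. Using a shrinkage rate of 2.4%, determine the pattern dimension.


Formula: L_pattern = L_casting * (1 + shrinkage_rate/100)
Shrinkage factor = 1 + 2.4/100 = 1.024
L_pattern = 561 mm * 1.024 = 574.4640 mm

574.4640 mm


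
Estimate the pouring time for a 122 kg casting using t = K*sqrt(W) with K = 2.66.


Formula: t = K * sqrt(W)
sqrt(W) = sqrt(122) = 11.04536
t = 2.66 * 11.04536 = 29.3807 s


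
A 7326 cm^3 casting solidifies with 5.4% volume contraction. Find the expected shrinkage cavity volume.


Formula: V_shrink = V_casting * shrinkage_pct / 100
V_shrink = 7326 cm^3 * 5.4 / 100 = 395.6040 cm^3

395.6040 cm^3


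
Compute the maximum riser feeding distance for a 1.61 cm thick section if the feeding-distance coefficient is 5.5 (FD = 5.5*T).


Formula: FD = 5.5 * T  (riser feeding-distance rule)
FD = 5.5 * 1.61 cm = 8.8550 cm


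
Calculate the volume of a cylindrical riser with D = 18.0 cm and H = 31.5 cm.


Formula: V = pi * (D/2)^2 * H  (cylinder volume)
Radius = D/2 = 18.0/2 = 9.0 cm
V = pi * 9.0^2 * 31.5 = 8015.7737 cm^3

Final answer: 8015.7737 cm^3


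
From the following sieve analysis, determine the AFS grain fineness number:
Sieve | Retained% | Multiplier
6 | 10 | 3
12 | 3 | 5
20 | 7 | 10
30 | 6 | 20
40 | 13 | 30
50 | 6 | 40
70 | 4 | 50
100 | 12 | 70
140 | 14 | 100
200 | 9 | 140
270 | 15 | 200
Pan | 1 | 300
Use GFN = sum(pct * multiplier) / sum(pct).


Formula: GFN = sum(pct * multiplier) / sum(pct)
sum(pct * multiplier) = 7865
sum(pct) = 100
GFN = 7865 / 100 = 78.65

Final answer: 78.65


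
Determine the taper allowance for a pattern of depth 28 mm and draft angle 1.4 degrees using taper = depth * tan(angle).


Formula: taper = depth * tan(draft_angle)
tan(1.4 deg) = 0.0244395
taper = 28 mm * 0.0244395 = 0.6843 mm

Answer: 0.6843 mm


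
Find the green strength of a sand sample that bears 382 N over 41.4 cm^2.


Formula: Compressive Strength = Force / Area
Strength = 382 N / 41.4 cm^2 = 9.2271 N/cm^2


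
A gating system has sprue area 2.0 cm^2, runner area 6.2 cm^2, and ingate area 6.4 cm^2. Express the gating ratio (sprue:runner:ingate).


Sprue:Runner:Ingate = 1 : 6.2/2.0 : 6.4/2.0 = 1:3.10:3.20

Answer: 1:3.10:3.20


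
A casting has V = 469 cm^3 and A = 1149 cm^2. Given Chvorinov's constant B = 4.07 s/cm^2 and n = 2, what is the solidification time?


Formula: t_s = B * (V/A)^n  (Chvorinov's rule, n=2)
Modulus M = V/A = 469/1149 = 0.408181 cm
M^2 = 0.408181^2 = 0.166612 cm^2
t_s = 4.07 * 0.166612 = 0.6781 s

Answer: 0.6781 s


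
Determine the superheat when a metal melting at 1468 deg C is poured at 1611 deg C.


Formula: Superheat = T_pour - T_melt
Superheat = 1611 - 1468 = 143 deg C

143 deg C


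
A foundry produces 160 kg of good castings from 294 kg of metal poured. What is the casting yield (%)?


Formula: Casting Yield = (W_good / W_total) * 100
Yield = (160 kg / 294 kg) * 100 = 54.4218%


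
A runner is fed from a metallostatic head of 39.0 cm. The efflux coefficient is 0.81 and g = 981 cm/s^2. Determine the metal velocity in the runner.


Formula: v = Cd * sqrt(2 * g * h)  (Torricelli with discharge coefficient)
2*g*h = 2 * 981 * 39.0 = 76518.0 cm^2/s^2
sqrt(76518.0) = 276.61887 cm/s
v = 0.81 * 276.61887 = 224.0613 cm/s


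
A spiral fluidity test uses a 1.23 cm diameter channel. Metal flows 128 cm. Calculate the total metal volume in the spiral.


Formula: V = pi * (d/2)^2 * L  (cylinder volume)
Radius = 1.23/2 = 0.615 cm
V = pi * 0.615^2 * 128 = 152.0933 cm^3

Answer: 152.0933 cm^3


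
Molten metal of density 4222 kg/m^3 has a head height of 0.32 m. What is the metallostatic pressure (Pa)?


Formula: P = rho * g * h
rho * g = 4222 * 9.81 = 41417.82 N/m^3
P = 41417.82 * 0.32 = 13253.7024 Pa

13253.7024 Pa


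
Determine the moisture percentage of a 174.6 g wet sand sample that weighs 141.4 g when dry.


Formula: MC = (W_wet - W_dry) / W_wet * 100
Water mass = 174.6 - 141.4 = 33.2 g
MC = 33.2 / 174.6 * 100 = 19.0149%


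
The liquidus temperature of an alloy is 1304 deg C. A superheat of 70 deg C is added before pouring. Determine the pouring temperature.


Formula: T_pour = T_melt + Superheat
T_pour = 1304 + 70 = 1374 deg C

Final answer: 1374 deg C


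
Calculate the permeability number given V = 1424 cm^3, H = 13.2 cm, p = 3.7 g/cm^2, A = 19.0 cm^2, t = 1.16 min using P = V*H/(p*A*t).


Formula: Permeability Number P = (V * H) / (p * A * t)
Numerator: V * H = 1424 * 13.2 = 18796.8
Denominator: p * A * t = 3.7 * 19.0 * 1.16 = 81.548
P = 18796.8 / 81.548 = 230.4998

230.4998


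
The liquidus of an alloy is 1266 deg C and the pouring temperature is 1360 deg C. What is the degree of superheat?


Formula: Superheat = T_pour - T_melt
Superheat = 1360 - 1266 = 94 deg C

Final answer: 94 deg C


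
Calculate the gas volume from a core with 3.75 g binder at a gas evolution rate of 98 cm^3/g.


Formula: V_gas = W_binder * gas_evolution_rate
V = 3.75 g * 98 cm^3/g = 367.5000 cm^3


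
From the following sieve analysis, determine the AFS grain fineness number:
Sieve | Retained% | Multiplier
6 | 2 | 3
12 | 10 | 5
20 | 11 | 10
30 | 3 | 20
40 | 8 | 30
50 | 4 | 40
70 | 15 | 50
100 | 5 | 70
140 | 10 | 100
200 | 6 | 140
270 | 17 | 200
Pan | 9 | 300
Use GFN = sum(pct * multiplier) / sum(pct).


Formula: GFN = sum(pct * multiplier) / sum(pct)
sum(pct * multiplier) = 9666
sum(pct) = 100
GFN = 9666 / 100 = 96.66

96.66


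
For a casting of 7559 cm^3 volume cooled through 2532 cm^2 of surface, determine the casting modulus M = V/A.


Formula: Casting Modulus M = V / A
M = 7559 cm^3 / 2532 cm^2 = 2.9854 cm

Final answer: 2.9854 cm


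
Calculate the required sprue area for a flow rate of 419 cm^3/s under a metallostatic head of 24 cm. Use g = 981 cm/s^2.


Formula: v = sqrt(2*g*h), A = Q/v
Velocity: v = sqrt(2 * 981 * 24) = sqrt(47088) = 216.9977 cm/s
Sprue area: A = Q / v = 419 / 216.9977 = 1.9309 cm^2

1.9309 cm^2


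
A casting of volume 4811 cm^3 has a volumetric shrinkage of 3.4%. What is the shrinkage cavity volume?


Formula: V_shrink = V_casting * shrinkage_pct / 100
V_shrink = 4811 cm^3 * 3.4 / 100 = 163.5740 cm^3


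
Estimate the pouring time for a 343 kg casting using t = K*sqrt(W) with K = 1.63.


Formula: t = K * sqrt(W)
sqrt(W) = sqrt(343) = 18.52026
t = 1.63 * 18.52026 = 30.1880 s


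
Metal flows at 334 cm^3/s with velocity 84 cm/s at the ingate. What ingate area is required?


Formula: A_ingate = Q / v  (continuity equation)
A = 334 cm^3/s / 84 cm/s = 3.9762 cm^2

Final answer: 3.9762 cm^2


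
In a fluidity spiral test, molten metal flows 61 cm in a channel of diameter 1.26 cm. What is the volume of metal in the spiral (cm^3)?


Formula: V = pi * (d/2)^2 * L  (cylinder volume)
Radius = 1.26/2 = 0.63 cm
V = pi * 0.63^2 * 61 = 76.0608 cm^3

Answer: 76.0608 cm^3


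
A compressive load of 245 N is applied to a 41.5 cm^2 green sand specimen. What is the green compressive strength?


Formula: Compressive Strength = Force / Area
Strength = 245 N / 41.5 cm^2 = 5.9036 N/cm^2

Answer: 5.9036 N/cm^2


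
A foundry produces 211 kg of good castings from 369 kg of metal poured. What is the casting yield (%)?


Formula: Casting Yield = (W_good / W_total) * 100
Yield = (211 kg / 369 kg) * 100 = 57.1816%


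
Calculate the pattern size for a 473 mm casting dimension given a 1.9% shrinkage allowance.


Formula: L_pattern = L_casting * (1 + shrinkage_rate/100)
Shrinkage factor = 1 + 1.9/100 = 1.019
L_pattern = 473 mm * 1.019 = 481.9870 mm

Answer: 481.9870 mm


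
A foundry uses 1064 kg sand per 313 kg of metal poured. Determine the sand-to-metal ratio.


Formula: Sand-to-Metal Ratio = W_sand / W_metal
Ratio = 1064 kg / 313 kg = 3.3994

Final answer: 3.3994


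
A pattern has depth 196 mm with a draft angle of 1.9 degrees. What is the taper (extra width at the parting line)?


Formula: taper = depth * tan(draft_angle)
tan(1.9 deg) = 0.0331734
taper = 196 mm * 0.0331734 = 6.5020 mm

Answer: 6.5020 mm


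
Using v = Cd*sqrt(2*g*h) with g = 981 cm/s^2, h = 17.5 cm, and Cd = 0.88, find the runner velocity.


Formula: v = Cd * sqrt(2 * g * h)  (Torricelli with discharge coefficient)
2*g*h = 2 * 981 * 17.5 = 34335.0 cm^2/s^2
sqrt(34335.0) = 185.29706 cm/s
v = 0.88 * 185.29706 = 163.0614 cm/s

Final answer: 163.0614 cm/s


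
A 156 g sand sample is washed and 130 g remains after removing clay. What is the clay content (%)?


Formula: Clay% = (W_total - W_washed) / W_total * 100
Clay mass = 156 - 130 = 26 g
Clay% = 26 / 156 * 100 = 16.6667%


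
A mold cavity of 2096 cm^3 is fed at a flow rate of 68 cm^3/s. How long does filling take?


Formula: t_fill = V_mold / Q_flow
t = 2096 cm^3 / 68 cm^3/s = 30.8235 s


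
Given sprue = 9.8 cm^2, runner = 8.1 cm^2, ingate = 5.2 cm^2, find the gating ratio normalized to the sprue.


Sprue:Runner:Ingate = 1 : 8.1/9.8 : 5.2/9.8 = 1:0.83:0.53


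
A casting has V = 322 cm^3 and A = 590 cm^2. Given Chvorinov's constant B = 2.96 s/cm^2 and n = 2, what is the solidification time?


Formula: t_s = B * (V/A)^n  (Chvorinov's rule, n=2)
Modulus M = V/A = 322/590 = 0.545763 cm
M^2 = 0.545763^2 = 0.297857 cm^2
t_s = 2.96 * 0.297857 = 0.8817 s

0.8817 s


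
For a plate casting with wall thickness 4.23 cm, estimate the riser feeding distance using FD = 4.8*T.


Formula: FD = 4.8 * T  (riser feeding-distance rule)
FD = 4.8 * 4.23 cm = 20.3040 cm


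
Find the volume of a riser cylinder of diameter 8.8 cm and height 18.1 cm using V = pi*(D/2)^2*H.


Formula: V = pi * (D/2)^2 * H  (cylinder volume)
Radius = D/2 = 8.8/2 = 4.4 cm
V = pi * 4.4^2 * 18.1 = 1100.8643 cm^3


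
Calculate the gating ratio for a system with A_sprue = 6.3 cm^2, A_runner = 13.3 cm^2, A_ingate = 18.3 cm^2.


Sprue:Runner:Ingate = 1 : 13.3/6.3 : 18.3/6.3 = 1:2.11:2.90

Answer: 1:2.11:2.90


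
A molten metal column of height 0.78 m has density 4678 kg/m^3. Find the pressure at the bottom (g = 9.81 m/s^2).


Formula: P = rho * g * h
rho * g = 4678 * 9.81 = 45891.18 N/m^3
P = 45891.18 * 0.78 = 35795.1204 Pa

Final answer: 35795.1204 Pa


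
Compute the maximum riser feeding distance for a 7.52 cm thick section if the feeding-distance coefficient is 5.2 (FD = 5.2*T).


Formula: FD = 5.2 * T  (riser feeding-distance rule)
FD = 5.2 * 7.52 cm = 39.1040 cm

Answer: 39.1040 cm


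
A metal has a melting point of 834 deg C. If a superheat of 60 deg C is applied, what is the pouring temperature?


Formula: T_pour = T_melt + Superheat
T_pour = 834 + 60 = 894 deg C

Answer: 894 deg C


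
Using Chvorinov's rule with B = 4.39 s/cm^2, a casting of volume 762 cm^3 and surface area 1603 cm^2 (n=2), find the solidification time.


Formula: t_s = B * (V/A)^n  (Chvorinov's rule, n=2)
Modulus M = V/A = 762/1603 = 0.475359 cm
M^2 = 0.475359^2 = 0.225966 cm^2
t_s = 4.39 * 0.225966 = 0.9920 s


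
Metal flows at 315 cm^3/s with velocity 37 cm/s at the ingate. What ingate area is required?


Formula: A_ingate = Q / v  (continuity equation)
A = 315 cm^3/s / 37 cm/s = 8.5135 cm^2


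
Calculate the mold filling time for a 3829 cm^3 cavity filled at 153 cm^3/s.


Formula: t_fill = V_mold / Q_flow
t = 3829 cm^3 / 153 cm^3/s = 25.0261 s


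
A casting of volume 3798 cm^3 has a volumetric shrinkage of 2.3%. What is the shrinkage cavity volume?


Formula: V_shrink = V_casting * shrinkage_pct / 100
V_shrink = 3798 cm^3 * 2.3 / 100 = 87.3540 cm^3

Final answer: 87.3540 cm^3


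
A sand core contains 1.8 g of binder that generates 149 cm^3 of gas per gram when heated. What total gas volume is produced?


Formula: V_gas = W_binder * gas_evolution_rate
V = 1.8 g * 149 cm^3/g = 268.2000 cm^3

Final answer: 268.2000 cm^3


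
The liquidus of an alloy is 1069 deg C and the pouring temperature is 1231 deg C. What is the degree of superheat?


Formula: Superheat = T_pour - T_melt
Superheat = 1231 - 1069 = 162 deg C

162 deg C


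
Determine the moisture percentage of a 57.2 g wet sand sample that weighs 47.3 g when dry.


Formula: MC = (W_wet - W_dry) / W_wet * 100
Water mass = 57.2 - 47.3 = 9.9 g
MC = 9.9 / 57.2 * 100 = 17.3077%

Final answer: 17.3077%


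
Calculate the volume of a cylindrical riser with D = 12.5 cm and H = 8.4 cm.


Formula: V = pi * (D/2)^2 * H  (cylinder volume)
Radius = D/2 = 12.5/2 = 6.25 cm
V = pi * 6.25^2 * 8.4 = 1030.8351 cm^3

Answer: 1030.8351 cm^3


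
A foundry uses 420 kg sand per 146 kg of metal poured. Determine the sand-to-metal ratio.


Formula: Sand-to-Metal Ratio = W_sand / W_metal
Ratio = 420 kg / 146 kg = 2.8767

2.8767


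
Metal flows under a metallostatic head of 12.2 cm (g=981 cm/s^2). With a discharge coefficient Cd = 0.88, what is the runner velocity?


Formula: v = Cd * sqrt(2 * g * h)  (Torricelli with discharge coefficient)
2*g*h = 2 * 981 * 12.2 = 23936.4 cm^2/s^2
sqrt(23936.4) = 154.71393 cm/s
v = 0.88 * 154.71393 = 136.1483 cm/s

136.1483 cm/s


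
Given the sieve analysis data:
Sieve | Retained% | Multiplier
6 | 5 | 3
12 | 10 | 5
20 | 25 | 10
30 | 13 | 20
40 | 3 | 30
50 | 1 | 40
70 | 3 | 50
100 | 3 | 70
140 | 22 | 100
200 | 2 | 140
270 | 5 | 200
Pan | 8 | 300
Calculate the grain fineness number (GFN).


Formula: GFN = sum(pct * multiplier) / sum(pct)
sum(pct * multiplier) = 6945
sum(pct) = 100
GFN = 6945 / 100 = 69.45

Final answer: 69.45


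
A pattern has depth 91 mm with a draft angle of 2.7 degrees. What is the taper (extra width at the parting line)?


Formula: taper = depth * tan(draft_angle)
tan(2.7 deg) = 0.0471588
taper = 91 mm * 0.0471588 = 4.2915 mm

Final answer: 4.2915 mm


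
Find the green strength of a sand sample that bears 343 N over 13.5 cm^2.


Formula: Compressive Strength = Force / Area
Strength = 343 N / 13.5 cm^2 = 25.4074 N/cm^2

25.4074 N/cm^2


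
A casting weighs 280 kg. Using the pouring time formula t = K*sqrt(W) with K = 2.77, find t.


Formula: t = K * sqrt(W)
sqrt(W) = sqrt(280) = 16.73320
t = 2.77 * 16.73320 = 46.3510 s


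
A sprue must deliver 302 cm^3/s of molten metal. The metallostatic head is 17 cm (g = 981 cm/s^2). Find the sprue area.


Formula: v = sqrt(2*g*h), A = Q/v
Velocity: v = sqrt(2 * 981 * 17) = sqrt(33354) = 182.6308 cm/s
Sprue area: A = Q / v = 302 / 182.6308 = 1.6536 cm^2

Answer: 1.6536 cm^2


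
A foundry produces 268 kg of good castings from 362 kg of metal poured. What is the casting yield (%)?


Formula: Casting Yield = (W_good / W_total) * 100
Yield = (268 kg / 362 kg) * 100 = 74.0331%


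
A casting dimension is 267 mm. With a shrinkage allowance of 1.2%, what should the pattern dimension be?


Formula: L_pattern = L_casting * (1 + shrinkage_rate/100)
Shrinkage factor = 1 + 1.2/100 = 1.012
L_pattern = 267 mm * 1.012 = 270.2040 mm

270.2040 mm
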